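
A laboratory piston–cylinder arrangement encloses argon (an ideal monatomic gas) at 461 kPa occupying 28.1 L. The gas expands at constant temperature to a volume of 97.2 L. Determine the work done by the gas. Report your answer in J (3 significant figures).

Isothermal: W = nRT ln(V₂/V₁) = P₁V₁ ln(V₂/V₁).
P₁V₁ = (461 kPa)(28.1 L) = 12954 J.
W = 12954 × ln(97.2/28.1) = 12954 × 1.241
W_by_gas = 16076 J.

W ≈ 16100 J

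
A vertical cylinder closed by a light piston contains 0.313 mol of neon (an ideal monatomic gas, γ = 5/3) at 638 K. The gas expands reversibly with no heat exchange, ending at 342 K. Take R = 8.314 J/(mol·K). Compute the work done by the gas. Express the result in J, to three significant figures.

W ≈ 1160 J

Adiabatic ⇒ Q = 0, so W_by = −ΔU = nCᵥ(T₁ − T₂).
Cᵥ = 3R/2 = 12.47 J/(mol·K).
W = (0.313)(12.47)(638 − 342) = 1155 J.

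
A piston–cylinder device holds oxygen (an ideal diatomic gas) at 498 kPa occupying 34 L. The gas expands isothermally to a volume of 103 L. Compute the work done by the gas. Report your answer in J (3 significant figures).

Isothermal: W = nRT ln(V₂/V₁) = P₁V₁ ln(V₂/V₁).
P₁V₁ = (498 kPa)(34 L) = 16932 J.
W = 16932 × ln(103/34) = 16932 × 1.108
W_by_gas = 18767 J.

W ≈ 18800 J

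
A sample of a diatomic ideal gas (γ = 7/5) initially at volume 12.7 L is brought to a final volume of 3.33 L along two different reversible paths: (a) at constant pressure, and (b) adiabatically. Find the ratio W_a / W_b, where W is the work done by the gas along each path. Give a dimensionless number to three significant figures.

W_a / W_b ≈ 0.417

Path (a) isobaric: W = P₁(V₂ − V₁) → W_a/(P₁V₁) = -0.7378.
Path (b) adiabatic: W = P₁V₁(1 − (V₁/V₂)^(γ−1))/(γ−1) → W_b/(P₁V₁) = -1.771.
W_a / W_b = -0.7378 / -1.771 = 0.4167.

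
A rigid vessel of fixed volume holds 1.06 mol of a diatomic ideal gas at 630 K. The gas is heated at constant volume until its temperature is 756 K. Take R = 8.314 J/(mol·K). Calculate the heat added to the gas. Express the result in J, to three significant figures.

Q ≈ 2780 J

Constant volume ⇒ W = 0, so Q = ΔU = nCᵥΔT with Cᵥ = 5R/2 = 20.79 J/(mol·K).
ΔU = (1.06)(20.79)(756 − 630) = 2776 J.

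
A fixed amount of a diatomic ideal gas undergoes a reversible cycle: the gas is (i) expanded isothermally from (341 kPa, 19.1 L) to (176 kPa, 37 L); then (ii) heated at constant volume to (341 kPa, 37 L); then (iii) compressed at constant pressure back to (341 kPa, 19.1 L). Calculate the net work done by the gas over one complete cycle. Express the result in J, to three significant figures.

Leg (i): W = PᵢVᵢ ln(V_f/Vᵢ) = (6513) ln(37/19.1) = 4307 J.
Leg (ii): W = 0.
Leg (iii): W = PΔV = (341)(19.1 − 37) = -6104 J.
W_net = 4307 − 6104 = -1797 J.

W_net ≈ -1800 J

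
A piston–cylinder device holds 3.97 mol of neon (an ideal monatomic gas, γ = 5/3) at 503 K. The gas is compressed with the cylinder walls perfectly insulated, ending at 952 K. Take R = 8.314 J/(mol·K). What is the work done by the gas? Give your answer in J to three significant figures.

W ≈ -22200 J

Adiabatic ⇒ Q = 0, so W_by = −ΔU = nCᵥ(T₁ − T₂).
Cᵥ = 3R/2 = 12.47 J/(mol·K).
W = (3.97)(12.47)(503 − 952) = -22230 J.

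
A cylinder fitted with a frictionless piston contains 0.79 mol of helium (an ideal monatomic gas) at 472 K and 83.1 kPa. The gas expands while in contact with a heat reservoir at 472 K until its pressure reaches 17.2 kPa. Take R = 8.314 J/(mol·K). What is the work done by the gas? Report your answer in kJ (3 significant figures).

W ≈ 4.88 kJ

Isothermal process: W = nRT ln(V₂/V₁) = nRT ln(P₁/P₂).
W = (0.79)(8.314)(472) × ln(83.1/17.2)
  = 3100 × ln(4.831) = 3100 × 1.575
W_by_gas = 4883 J.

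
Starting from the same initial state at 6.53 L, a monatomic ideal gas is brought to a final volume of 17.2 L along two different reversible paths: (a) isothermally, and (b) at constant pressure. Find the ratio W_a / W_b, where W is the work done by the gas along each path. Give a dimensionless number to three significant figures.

Path (a) isothermal: W = P₁V₁ ln(V₂/V₁) → W_a/(P₁V₁) = 0.9685.
Path (b) isobaric: W = P₁(V₂ − V₁) → W_b/(P₁V₁) = 1.634.
W_a / W_b = 0.9685 / 1.634 = 0.5927.

W_a / W_b ≈ 0.593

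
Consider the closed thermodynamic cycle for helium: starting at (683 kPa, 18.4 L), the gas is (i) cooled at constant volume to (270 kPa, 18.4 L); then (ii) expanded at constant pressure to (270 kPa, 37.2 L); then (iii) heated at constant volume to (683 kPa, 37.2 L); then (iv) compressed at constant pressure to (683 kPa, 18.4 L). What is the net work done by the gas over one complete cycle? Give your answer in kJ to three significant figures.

W_net ≈ -7.76 kJ

Constant-volume legs do no work.
W(ii) = (270)(37.2 − 18.4) = 5076 J; W(iv) = (683)(18.4 − 37.2) = -12840 J.
W_net = 5076 − 12840 = -7764 J (the counter-clockwise enclosed area).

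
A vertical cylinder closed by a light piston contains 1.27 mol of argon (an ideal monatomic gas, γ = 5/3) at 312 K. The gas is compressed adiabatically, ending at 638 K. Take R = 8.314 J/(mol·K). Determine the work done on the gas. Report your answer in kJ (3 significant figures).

W ≈ 5.16 kJ

Adiabatic ⇒ Q = 0, so W_by = −ΔU = nCᵥ(T₁ − T₂).
Cᵥ = 3R/2 = 12.47 J/(mol·K).
W = (1.27)(12.47)(312 − 638) = -5163 J.
Work on gas = −W_by = 5163 J.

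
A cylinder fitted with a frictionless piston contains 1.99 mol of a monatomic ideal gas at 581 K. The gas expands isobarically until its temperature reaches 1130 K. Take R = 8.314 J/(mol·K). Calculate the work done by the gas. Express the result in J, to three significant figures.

Isobaric: W = P ΔV = nR ΔT.
W = (1.99)(8.314)(1130 − 581) = 9083 J.

W ≈ 9080 J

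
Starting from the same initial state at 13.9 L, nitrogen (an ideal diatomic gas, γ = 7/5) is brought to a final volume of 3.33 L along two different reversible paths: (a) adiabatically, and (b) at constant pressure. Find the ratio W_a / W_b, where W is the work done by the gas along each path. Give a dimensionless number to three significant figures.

Path (a) adiabatic: W = P₁V₁(1 − (V₁/V₂)^(γ−1))/(γ−1) → W_a/(P₁V₁) = -1.928.
Path (b) isobaric: W = P₁(V₂ − V₁) → W_b/(P₁V₁) = -0.7604.
W_a / W_b = -1.928 / -0.7604 = 2.535.

W_a / W_b ≈ 2.53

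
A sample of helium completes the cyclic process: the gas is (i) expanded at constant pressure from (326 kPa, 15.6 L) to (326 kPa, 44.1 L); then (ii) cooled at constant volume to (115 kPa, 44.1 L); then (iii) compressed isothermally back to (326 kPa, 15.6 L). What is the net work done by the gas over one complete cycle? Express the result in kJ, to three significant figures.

W_net ≈ 4.02 kJ

Leg (i): W = PΔV = (326)(44.1 − 15.6) = 9291 J.
Leg (ii): W = 0.
Leg (iii): W = PᵢVᵢ ln(V_f/Vᵢ) = (5072) ln(15.6/44.1) = -5270 J.
W_net = 9291 − 5270 = 4021 J.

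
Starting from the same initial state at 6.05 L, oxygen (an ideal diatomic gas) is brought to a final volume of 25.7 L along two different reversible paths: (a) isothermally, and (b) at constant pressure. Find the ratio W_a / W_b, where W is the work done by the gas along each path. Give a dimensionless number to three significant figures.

W_a / W_b ≈ 0.445

Path (a) isothermal: W = P₁V₁ ln(V₂/V₁) → W_a/(P₁V₁) = 1.446.
Path (b) isobaric: W = P₁(V₂ − V₁) → W_b/(P₁V₁) = 3.248.
W_a / W_b = 1.446 / 3.248 = 0.4453.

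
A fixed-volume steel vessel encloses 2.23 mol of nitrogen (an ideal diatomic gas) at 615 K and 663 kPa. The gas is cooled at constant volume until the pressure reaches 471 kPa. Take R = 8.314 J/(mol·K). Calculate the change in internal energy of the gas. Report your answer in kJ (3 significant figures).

Constant volume ⇒ W = 0, so Q = ΔU = nCᵥΔT with Cᵥ = 5R/2 = 20.79 J/(mol·K).
At constant V, T₂/T₁ = P₂/P₁ ⇒ ΔT = T₁(P₂/P₁ − 1) = 615·(471/663 − 1) = -178.1 K.
ΔU = (2.23)(20.79)(-178.1) = -8255 J.

ΔU ≈ -8.26 kJ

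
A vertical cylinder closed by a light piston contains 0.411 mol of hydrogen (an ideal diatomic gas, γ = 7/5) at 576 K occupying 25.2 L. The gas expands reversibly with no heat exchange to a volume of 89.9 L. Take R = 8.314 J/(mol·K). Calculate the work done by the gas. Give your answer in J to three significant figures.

W ≈ 1960 J

Adiabatic: TV^(γ−1) = const with γ = 7/5.
T₂ = T₁ (V₁/V₂)^(γ−1) = 576 × (25.2/89.9)^0.4 = 576 × 0.6013 = 346.3 K.
W_by = nCᵥ(T₁ − T₂) = (0.411)(20.79)(576 − 346.3) = 1962 J.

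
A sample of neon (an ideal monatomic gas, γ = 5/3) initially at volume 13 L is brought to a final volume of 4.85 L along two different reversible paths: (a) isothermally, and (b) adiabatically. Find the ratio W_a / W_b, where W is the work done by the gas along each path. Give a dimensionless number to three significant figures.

Path (a) isothermal: W = P₁V₁ ln(V₂/V₁) → W_a/(P₁V₁) = -0.986.
Path (b) adiabatic: W = P₁V₁(1 − (V₁/V₂)^(γ−1))/(γ−1) → W_b/(P₁V₁) = -1.394.
W_a / W_b = -0.986 / -1.394 = 0.7071.

W_a / W_b ≈ 0.707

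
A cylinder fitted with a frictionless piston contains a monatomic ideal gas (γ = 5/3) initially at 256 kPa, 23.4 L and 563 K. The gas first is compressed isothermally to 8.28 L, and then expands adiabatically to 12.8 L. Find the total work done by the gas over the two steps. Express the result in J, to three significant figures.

Step 1 (isothermal): W = P₁V₁ ln(V₂/V₁) = (5990) ln(8.28/23.4) = -6223 J.
After step 1: P = 723.5 kPa, V = 8.28 L, T = 563 K.
Step 2 (adiabatic): W = (P₁V₁ − P₂V₂)/(γ−1) = (5990 − 4481)/0.667 = 2265 J.
W_total = -6223 + 2265 = -3959 J.

W_total ≈ -3960 J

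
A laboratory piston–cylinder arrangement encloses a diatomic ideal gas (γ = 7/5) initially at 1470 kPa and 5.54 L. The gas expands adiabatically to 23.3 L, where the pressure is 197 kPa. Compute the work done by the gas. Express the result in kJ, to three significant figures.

W ≈ 8.88 kJ

Adiabatic: W = (P₁V₁ − P₂V₂)/(γ − 1) with γ = 7/5.
P₁V₁ = 8144 J, P₂V₂ = 4590 J.
W = (8144 − 4590) / 0.4 = 8884 J.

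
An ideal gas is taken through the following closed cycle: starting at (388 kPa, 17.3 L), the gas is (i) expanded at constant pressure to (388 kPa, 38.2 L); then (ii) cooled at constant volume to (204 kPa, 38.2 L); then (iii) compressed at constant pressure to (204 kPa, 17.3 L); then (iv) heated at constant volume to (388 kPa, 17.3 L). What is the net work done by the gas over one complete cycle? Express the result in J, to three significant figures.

W_net ≈ 3850 J

Constant-volume legs do no work.
W(i) = (388)(38.2 − 17.3) = 8109 J; W(iii) = (204)(17.3 − 38.2) = -4264 J.
W_net = 8109 − 4264 = 3846 J (the clockwise enclosed area).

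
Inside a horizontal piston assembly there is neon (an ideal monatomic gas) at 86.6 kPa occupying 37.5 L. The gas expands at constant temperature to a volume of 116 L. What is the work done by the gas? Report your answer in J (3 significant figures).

W ≈ 3670 J

Isothermal: W = nRT ln(V₂/V₁) = P₁V₁ ln(V₂/V₁).
P₁V₁ = (86.6 kPa)(37.5 L) = 3248 J.
W = 3248 × ln(116/37.5) = 3248 × 1.129
W_by_gas = 3667 J.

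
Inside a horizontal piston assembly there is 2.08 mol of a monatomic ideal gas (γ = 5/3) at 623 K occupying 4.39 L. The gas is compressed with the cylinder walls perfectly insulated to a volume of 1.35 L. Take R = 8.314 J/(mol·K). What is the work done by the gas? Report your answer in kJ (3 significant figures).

W ≈ -19.3 kJ

Adiabatic: TV^(γ−1) = const with γ = 5/3.
T₂ = T₁ (V₁/V₂)^(γ−1) = 623 × (4.39/1.35)^0.667 = 623 × 2.195 = 1367 K.
W_by = nCᵥ(T₁ − T₂) = (2.08)(12.47)(623 − 1367) = -19311 J.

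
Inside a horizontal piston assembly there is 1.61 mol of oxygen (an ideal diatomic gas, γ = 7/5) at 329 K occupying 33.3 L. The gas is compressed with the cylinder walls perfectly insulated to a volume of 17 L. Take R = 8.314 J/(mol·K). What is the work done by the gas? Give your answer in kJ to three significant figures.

Adiabatic: TV^(γ−1) = const with γ = 7/5.
T₂ = T₁ (V₁/V₂)^(γ−1) = 329 × (33.3/17)^0.4 = 329 × 1.309 = 430.5 K.
W_by = nCᵥ(T₁ − T₂) = (1.61)(20.79)(329 − 430.5) = -3397 J.

W ≈ -3.40 kJ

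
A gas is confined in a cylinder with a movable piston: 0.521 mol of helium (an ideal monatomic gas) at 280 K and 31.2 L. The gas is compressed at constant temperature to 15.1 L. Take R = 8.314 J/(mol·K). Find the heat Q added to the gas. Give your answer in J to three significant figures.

Isothermal ⇒ ΔU = 0, so Q = W = nRT ln(V₂/V₁).
Q = (0.521)(8.314)(280) ln(15.1/31.2) = 1213 × -0.7257 = -880.2 J.

Q ≈ -880 J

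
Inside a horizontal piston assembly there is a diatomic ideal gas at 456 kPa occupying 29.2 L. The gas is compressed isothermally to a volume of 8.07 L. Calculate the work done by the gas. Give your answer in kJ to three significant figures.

W ≈ -17.1 kJ

Isothermal: W = nRT ln(V₂/V₁) = P₁V₁ ln(V₂/V₁).
P₁V₁ = (456 kPa)(29.2 L) = 13315 J.
W = 13315 × ln(8.07/29.2) = 13315 × -1.286
W_by_gas = -17124 J.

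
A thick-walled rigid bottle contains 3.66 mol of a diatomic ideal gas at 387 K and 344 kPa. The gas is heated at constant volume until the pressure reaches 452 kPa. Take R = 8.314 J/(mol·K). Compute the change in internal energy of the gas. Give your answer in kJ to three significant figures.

ΔU ≈ 9.24 kJ

Constant volume ⇒ W = 0, so Q = ΔU = nCᵥΔT with Cᵥ = 5R/2 = 20.79 J/(mol·K).
At constant V, T₂/T₁ = P₂/P₁ ⇒ ΔT = T₁(P₂/P₁ − 1) = 387·(452/344 − 1) = 121.5 K.
ΔU = (3.66)(20.79)(121.5) = 9243 J.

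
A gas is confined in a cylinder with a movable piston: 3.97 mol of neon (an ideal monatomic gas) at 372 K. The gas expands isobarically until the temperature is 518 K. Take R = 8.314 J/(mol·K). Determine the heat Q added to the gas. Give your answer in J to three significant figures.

Q ≈ 12000 J

Isobaric: W = nRΔT = (3.97)(8.314)(146) = 4819 J.
ΔU = nCᵥΔT with Cᵥ = 3R/2: ΔU = (3.97)(12.47)(146) = 7228 J.
Q = ΔU + W = 7228 + 4819 = 12047 J.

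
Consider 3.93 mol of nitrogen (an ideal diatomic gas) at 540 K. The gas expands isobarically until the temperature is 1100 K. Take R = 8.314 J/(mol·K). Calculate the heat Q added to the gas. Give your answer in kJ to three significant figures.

Isobaric: W = nRΔT = (3.93)(8.314)(560) = 18297 J.
ΔU = nCᵥΔT with Cᵥ = 5R/2: ΔU = (3.93)(20.79)(560) = 45744 J.
Q = ΔU + W = 45744 + 18297 = 64041 J.

Q ≈ 64.0 kJ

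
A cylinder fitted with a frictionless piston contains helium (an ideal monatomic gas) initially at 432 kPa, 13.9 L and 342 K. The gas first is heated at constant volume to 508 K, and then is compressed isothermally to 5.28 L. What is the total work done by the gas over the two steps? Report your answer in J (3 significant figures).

W_total ≈ -8630 J

Step 1 (isochoric): W = 0 (constant volume).
After step 1: P = 641.7 kPa (V unchanged).
Step 2 (isothermal): W = P₁V₁ ln(V₂/V₁) = (8919) ln(5.28/13.9) = -8634 J.
W_total = 0 − 8634 = -8634 J.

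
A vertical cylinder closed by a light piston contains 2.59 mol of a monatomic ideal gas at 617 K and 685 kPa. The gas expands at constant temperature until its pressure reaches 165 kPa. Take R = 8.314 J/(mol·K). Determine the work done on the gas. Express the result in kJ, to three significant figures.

W ≈ -18.9 kJ

Isothermal process: W = nRT ln(V₂/V₁) = nRT ln(P₁/P₂).
W = (2.59)(8.314)(617) × ln(685/165)
  = 13286 × ln(4.152) = 13286 × 1.423
W_by_gas = 18912 J; work on gas = −W_by = -18912 J.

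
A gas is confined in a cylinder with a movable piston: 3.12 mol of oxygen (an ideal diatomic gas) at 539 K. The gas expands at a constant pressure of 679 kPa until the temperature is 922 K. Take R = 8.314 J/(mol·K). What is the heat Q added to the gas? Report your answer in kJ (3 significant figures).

Q ≈ 34.8 kJ

Isobaric: W = nRΔT = (3.12)(8.314)(383) = 9935 J.
ΔU = nCᵥΔT with Cᵥ = 5R/2: ΔU = (3.12)(20.79)(383) = 24837 J.
Q = ΔU + W = 24837 + 9935 = 34772 J.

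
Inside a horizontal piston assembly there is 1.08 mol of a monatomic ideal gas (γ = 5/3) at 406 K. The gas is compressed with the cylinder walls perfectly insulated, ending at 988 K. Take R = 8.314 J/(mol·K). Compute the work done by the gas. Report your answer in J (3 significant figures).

Adiabatic ⇒ Q = 0, so W_by = −ΔU = nCᵥ(T₁ − T₂).
Cᵥ = 3R/2 = 12.47 J/(mol·K).
W = (1.08)(12.47)(406 − 988) = -7839 J.

W ≈ -7840 J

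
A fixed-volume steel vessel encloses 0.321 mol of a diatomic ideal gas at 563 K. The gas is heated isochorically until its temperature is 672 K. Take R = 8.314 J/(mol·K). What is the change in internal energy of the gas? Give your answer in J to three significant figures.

Constant volume ⇒ W = 0, so Q = ΔU = nCᵥΔT with Cᵥ = 5R/2 = 20.79 J/(mol·K).
ΔU = (0.321)(20.79)(672 − 563) = 727.2 J.

ΔU ≈ 727 J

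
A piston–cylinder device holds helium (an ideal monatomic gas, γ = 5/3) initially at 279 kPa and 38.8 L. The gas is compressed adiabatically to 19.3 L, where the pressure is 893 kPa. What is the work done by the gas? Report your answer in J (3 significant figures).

W ≈ -9610 J

Adiabatic: W = (P₁V₁ − P₂V₂)/(γ − 1) with γ = 5/3.
P₁V₁ = 10825 J, P₂V₂ = 17235 J.
W = (10825 − 17235) / 0.6667 = -9615 J.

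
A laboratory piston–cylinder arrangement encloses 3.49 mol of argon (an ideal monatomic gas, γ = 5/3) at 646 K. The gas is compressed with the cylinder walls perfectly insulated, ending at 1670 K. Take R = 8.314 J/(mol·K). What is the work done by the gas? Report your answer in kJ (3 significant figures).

Adiabatic ⇒ Q = 0, so W_by = −ΔU = nCᵥ(T₁ − T₂).
Cᵥ = 3R/2 = 12.47 J/(mol·K).
W = (3.49)(12.47)(646 − 1670) = -44568 J.

W ≈ -44.6 kJ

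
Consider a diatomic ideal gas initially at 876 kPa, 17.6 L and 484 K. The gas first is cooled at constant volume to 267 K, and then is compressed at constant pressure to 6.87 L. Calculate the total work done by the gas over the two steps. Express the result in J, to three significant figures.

Step 1 (isochoric): W = 0 (constant volume).
After step 1: P = 483.2 kPa (V unchanged).
Step 2 (isobaric): W = PΔV = (483.2 kPa)(6.87 − 17.6 L) = -5185 J.
W_total = 0 − 5185 = -5185 J.

W_total ≈ -5190 J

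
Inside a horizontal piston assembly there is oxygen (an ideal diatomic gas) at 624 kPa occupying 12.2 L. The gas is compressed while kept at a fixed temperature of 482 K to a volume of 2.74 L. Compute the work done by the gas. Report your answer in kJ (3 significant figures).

Isothermal: W = nRT ln(V₂/V₁) = P₁V₁ ln(V₂/V₁).
P₁V₁ = (624 kPa)(12.2 L) = 7613 J.
W = 7613 × ln(2.74/12.2) = 7613 × -1.493
W_by_gas = -11370 J.

W ≈ -11.4 kJ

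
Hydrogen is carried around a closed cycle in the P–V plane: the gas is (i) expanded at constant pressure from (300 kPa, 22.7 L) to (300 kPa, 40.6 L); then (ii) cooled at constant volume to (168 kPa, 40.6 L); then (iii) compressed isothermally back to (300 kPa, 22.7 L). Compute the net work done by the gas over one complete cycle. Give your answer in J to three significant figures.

Leg (i): W = PΔV = (300)(40.6 − 22.7) = 5370 J.
Leg (ii): W = 0.
Leg (iii): W = PᵢVᵢ ln(V_f/Vᵢ) = (6821) ln(22.7/40.6) = -3966 J.
W_net = 5370 − 3966 = 1404 J.

W_net ≈ 1400 J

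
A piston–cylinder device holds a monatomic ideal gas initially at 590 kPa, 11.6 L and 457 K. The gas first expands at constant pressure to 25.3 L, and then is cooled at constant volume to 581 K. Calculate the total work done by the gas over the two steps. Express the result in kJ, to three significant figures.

W_total ≈ 8.08 kJ

Step 1 (isobaric): W = PΔV = (590 kPa)(25.3 − 11.6 L) = 8083 J.
Step 2 (isochoric): W = 0 (constant volume).
W_total = 8083 + 0 = 8083 J.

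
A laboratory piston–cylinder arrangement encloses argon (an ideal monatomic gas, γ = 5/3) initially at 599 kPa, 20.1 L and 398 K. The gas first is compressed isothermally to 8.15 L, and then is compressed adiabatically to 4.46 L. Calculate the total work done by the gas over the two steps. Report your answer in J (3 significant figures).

W_total ≈ -19800 J

Step 1 (isothermal): W = P₁V₁ ln(V₂/V₁) = (12040) ln(8.15/20.1) = -10868 J.
After step 1: P = 1477 kPa, V = 8.15 L, T = 398 K.
Step 2 (adiabatic): W = (P₁V₁ − P₂V₂)/(γ−1) = (12040 − 17996)/0.667 = -8934 J.
W_total = -10868 − 8934 = -19802 J.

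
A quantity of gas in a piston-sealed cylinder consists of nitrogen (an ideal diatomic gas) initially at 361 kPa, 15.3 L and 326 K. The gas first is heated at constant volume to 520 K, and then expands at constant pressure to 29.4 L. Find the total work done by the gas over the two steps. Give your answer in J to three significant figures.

W_total ≈ 8120 J

Step 1 (isochoric): W = 0 (constant volume).
After step 1: P = 575.8 kPa (V unchanged).
Step 2 (isobaric): W = PΔV = (575.8 kPa)(29.4 − 15.3 L) = 8119 J.
W_total = 0 + 8119 = 8119 J.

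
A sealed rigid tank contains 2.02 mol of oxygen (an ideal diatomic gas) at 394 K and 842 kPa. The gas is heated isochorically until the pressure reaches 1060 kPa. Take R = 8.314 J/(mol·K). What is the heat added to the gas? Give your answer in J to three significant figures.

Q ≈ 4280 J

Constant volume ⇒ W = 0, so Q = ΔU = nCᵥΔT with Cᵥ = 5R/2 = 20.79 J/(mol·K).
At constant V, T₂/T₁ = P₂/P₁ ⇒ ΔT = T₁(P₂/P₁ − 1) = 394·(1060/842 − 1) = 102 K.
ΔU = (2.02)(20.79)(102) = 4283 J.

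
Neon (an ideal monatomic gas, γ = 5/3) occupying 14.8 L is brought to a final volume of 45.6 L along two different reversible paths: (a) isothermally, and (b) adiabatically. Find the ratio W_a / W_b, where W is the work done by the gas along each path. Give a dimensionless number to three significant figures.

W_a / W_b ≈ 1.42

Path (a) isothermal: W = P₁V₁ ln(V₂/V₁) → W_a/(P₁V₁) = 1.125.
Path (b) adiabatic: W = P₁V₁(1 − (V₁/V₂)^(γ−1))/(γ−1) → W_b/(P₁V₁) = 0.7916.
W_a / W_b = 1.125 / 0.7916 = 1.422.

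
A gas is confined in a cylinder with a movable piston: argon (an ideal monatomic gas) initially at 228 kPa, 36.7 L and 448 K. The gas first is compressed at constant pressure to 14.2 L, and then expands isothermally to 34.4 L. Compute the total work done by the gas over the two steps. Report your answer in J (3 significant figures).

Step 1 (isobaric): W = PΔV = (228 kPa)(14.2 − 36.7 L) = -5130 J.
After step 1: P = 228 kPa, V = 14.2 L, T = 173.3 K.
Step 2 (isothermal): W = P₁V₁ ln(V₂/V₁) = (3238) ln(34.4/14.2) = 2865 J.
W_total = -5130 + 2865 = -2265 J.

W_total ≈ -2270 J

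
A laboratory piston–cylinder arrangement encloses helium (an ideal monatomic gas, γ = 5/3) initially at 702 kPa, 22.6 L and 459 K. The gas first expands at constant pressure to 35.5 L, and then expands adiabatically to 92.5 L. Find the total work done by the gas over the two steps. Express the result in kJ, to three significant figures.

Step 1 (isobaric): W = PΔV = (702 kPa)(35.5 − 22.6 L) = 9056 J.
After step 1: P = 702 kPa, V = 35.5 L, T = 721 K.
Step 2 (adiabatic): W = (P₁V₁ − P₂V₂)/(γ−1) = (24921 − 13161)/0.667 = 17640 J.
W_total = 9056 + 17640 = 26696 J.

W_total ≈ 26.7 kJ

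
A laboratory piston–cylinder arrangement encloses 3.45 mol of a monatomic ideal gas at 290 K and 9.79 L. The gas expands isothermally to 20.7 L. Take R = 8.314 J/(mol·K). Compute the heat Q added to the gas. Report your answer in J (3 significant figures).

Q ≈ 6230 J

Isothermal ⇒ ΔU = 0, so Q = W = nRT ln(V₂/V₁).
Q = (3.45)(8.314)(290) ln(20.7/9.79) = 8318 × 0.7488 = 6228 J.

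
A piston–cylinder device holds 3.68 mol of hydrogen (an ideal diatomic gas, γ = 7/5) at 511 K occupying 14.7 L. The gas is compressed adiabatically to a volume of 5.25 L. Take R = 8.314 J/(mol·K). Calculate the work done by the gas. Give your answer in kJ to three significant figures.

W ≈ -19.9 kJ

Adiabatic: TV^(γ−1) = const with γ = 7/5.
T₂ = T₁ (V₁/V₂)^(γ−1) = 511 × (14.7/5.25)^0.4 = 511 × 1.51 = 771.4 K.
W_by = nCᵥ(T₁ − T₂) = (3.68)(20.79)(511 − 771.4) = -19918 J.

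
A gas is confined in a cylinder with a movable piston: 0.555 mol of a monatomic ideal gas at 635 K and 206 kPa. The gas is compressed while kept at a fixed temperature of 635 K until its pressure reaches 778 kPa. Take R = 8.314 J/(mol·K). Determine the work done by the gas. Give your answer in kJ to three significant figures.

Isothermal process: W = nRT ln(V₂/V₁) = nRT ln(P₁/P₂).
W = (0.555)(8.314)(635) × ln(206/778)
  = 2930 × ln(0.2648) = 2930 × -1.329
W_by_gas = -3894 J.

W ≈ -3.89 kJ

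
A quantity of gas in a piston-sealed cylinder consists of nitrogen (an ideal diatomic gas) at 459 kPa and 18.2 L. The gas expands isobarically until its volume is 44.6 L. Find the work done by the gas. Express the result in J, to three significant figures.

Isobaric: W = P ΔV.
W = (459 kPa)(44.6 − 18.2 L) = (459)(26.4) = 12118 J.

W ≈ 12100 J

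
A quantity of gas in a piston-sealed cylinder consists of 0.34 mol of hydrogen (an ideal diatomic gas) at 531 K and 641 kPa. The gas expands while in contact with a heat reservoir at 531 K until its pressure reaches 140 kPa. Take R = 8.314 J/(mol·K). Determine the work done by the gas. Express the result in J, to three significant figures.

Isothermal process: W = nRT ln(V₂/V₁) = nRT ln(P₁/P₂).
W = (0.34)(8.314)(531) × ln(641/140)
  = 1501 × ln(4.579) = 1501 × 1.521
W_by_gas = 2284 J.

W ≈ 2280 J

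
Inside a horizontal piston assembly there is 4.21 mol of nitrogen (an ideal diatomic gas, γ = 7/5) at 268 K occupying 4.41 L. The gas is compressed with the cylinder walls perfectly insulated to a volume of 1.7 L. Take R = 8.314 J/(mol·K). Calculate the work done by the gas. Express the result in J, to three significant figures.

W ≈ -10900 J

Adiabatic: TV^(γ−1) = const with γ = 7/5.
T₂ = T₁ (V₁/V₂)^(γ−1) = 268 × (4.41/1.7)^0.4 = 268 × 1.464 = 392.4 K.
W_by = nCᵥ(T₁ − T₂) = (4.21)(20.79)(268 − 392.4) = -10886 J.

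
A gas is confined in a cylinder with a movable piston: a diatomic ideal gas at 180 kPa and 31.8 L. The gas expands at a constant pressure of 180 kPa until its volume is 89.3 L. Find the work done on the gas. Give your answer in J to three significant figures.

Isobaric: W = P ΔV.
W = (180 kPa)(89.3 − 31.8 L) = (180)(57.5) = 10350 J.
Work on gas = −W_by = -10350 J.

W ≈ -10400 J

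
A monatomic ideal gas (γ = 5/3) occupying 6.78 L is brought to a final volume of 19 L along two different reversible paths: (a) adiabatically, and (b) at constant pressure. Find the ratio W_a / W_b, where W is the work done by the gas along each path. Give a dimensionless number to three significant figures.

W_a / W_b ≈ 0.414

Path (a) adiabatic: W = P₁V₁(1 − (V₁/V₂)^(γ−1))/(γ−1) → W_a/(P₁V₁) = 0.7454.
Path (b) isobaric: W = P₁(V₂ − V₁) → W_b/(P₁V₁) = 1.802.
W_a / W_b = 0.7454 / 1.802 = 0.4135.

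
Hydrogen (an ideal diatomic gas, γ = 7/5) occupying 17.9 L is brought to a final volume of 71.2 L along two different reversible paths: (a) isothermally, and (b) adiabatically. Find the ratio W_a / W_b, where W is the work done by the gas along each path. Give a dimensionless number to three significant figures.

W_a / W_b ≈ 1.30

Path (a) isothermal: W = P₁V₁ ln(V₂/V₁) → W_a/(P₁V₁) = 1.381.
Path (b) adiabatic: W = P₁V₁(1 − (V₁/V₂)^(γ−1))/(γ−1) → W_b/(P₁V₁) = 1.061.
W_a / W_b = 1.381 / 1.061 = 1.301.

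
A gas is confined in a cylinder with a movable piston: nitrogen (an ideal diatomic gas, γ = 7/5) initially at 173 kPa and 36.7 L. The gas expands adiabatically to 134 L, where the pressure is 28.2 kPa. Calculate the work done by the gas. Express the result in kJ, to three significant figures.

Adiabatic: W = (P₁V₁ − P₂V₂)/(γ − 1) with γ = 7/5.
P₁V₁ = 6349 J, P₂V₂ = 3779 J.
W = (6349 − 3779) / 0.4 = 6426 J.

W ≈ 6.43 kJ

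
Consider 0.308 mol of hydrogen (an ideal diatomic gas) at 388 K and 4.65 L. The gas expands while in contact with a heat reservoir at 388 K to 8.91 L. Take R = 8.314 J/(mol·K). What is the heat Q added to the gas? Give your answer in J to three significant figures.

Q ≈ 646 J

Isothermal ⇒ ΔU = 0, so Q = W = nRT ln(V₂/V₁).
Q = (0.308)(8.314)(388) ln(8.91/4.65) = 993.6 × 0.6503 = 646.1 J.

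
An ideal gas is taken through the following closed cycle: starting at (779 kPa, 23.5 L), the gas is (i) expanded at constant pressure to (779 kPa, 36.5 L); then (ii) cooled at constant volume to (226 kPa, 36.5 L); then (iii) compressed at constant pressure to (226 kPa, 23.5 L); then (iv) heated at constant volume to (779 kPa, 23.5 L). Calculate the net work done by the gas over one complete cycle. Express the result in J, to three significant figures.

Constant-volume legs do no work.
W(i) = (779)(36.5 − 23.5) = 10127 J; W(iii) = (226)(23.5 − 36.5) = -2938 J.
W_net = 10127 − 2938 = 7189 J (the clockwise enclosed area).

W_net ≈ 7190 J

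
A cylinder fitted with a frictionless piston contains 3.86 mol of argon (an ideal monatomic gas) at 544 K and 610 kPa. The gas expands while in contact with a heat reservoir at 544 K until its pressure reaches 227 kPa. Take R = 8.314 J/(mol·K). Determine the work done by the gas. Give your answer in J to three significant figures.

Isothermal process: W = nRT ln(V₂/V₁) = nRT ln(P₁/P₂).
W = (3.86)(8.314)(544) × ln(610/227)
  = 17458 × ln(2.687) = 17458 × 0.9885
W_by_gas = 17257 J.

W ≈ 17300 J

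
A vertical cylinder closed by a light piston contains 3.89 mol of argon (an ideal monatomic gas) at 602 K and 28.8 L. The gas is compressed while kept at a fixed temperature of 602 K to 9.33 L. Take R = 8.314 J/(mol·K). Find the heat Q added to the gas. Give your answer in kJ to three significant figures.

Q ≈ -21.9 kJ

Isothermal ⇒ ΔU = 0, so Q = W = nRT ln(V₂/V₁).
Q = (3.89)(8.314)(602) ln(9.33/28.8) = 19470 × -1.127 = -21945 J.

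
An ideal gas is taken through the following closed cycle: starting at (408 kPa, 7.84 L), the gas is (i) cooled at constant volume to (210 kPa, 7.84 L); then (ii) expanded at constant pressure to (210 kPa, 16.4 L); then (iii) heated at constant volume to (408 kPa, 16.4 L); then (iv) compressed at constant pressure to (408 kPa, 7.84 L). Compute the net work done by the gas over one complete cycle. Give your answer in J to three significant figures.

W_net ≈ -1690 J

Constant-volume legs do no work.
W(ii) = (210)(16.4 − 7.84) = 1798 J; W(iv) = (408)(7.84 − 16.4) = -3492 J.
W_net = 1798 − 3492 = -1695 J (the counter-clockwise enclosed area).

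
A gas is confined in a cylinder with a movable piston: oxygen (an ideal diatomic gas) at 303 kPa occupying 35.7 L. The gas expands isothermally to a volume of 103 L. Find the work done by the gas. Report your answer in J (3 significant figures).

Isothermal: W = nRT ln(V₂/V₁) = P₁V₁ ln(V₂/V₁).
P₁V₁ = (303 kPa)(35.7 L) = 10817 J.
W = 10817 × ln(103/35.7) = 10817 × 1.06
W_by_gas = 11462 J.

W ≈ 11500 J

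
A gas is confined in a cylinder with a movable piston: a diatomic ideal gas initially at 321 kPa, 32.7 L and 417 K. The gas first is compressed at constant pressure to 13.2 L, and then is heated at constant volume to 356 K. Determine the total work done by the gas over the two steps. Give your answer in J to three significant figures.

Step 1 (isobaric): W = PΔV = (321 kPa)(13.2 − 32.7 L) = -6260 J.
Step 2 (isochoric): W = 0 (constant volume).
W_total = -6260 + 0 = -6260 J.

W_total ≈ -6260 J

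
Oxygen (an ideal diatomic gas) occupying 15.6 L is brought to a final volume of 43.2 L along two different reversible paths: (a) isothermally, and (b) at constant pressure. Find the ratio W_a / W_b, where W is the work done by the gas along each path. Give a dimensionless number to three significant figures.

W_a / W_b ≈ 0.576

Path (a) isothermal: W = P₁V₁ ln(V₂/V₁) → W_a/(P₁V₁) = 1.019.
Path (b) isobaric: W = P₁(V₂ − V₁) → W_b/(P₁V₁) = 1.769.
W_a / W_b = 1.019 / 1.769 = 0.5757.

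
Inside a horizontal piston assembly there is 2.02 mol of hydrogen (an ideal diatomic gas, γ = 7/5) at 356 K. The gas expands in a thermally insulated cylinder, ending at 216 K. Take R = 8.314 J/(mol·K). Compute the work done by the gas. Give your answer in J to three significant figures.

Adiabatic ⇒ Q = 0, so W_by = −ΔU = nCᵥ(T₁ − T₂).
Cᵥ = 5R/2 = 20.79 J/(mol·K).
W = (2.02)(20.79)(356 − 216) = 5878 J.

W ≈ 5880 J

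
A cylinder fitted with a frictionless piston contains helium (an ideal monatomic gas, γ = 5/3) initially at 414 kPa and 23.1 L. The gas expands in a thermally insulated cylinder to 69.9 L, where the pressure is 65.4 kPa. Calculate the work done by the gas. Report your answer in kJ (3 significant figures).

W ≈ 7.49 kJ

Adiabatic: W = (P₁V₁ − P₂V₂)/(γ − 1) with γ = 5/3.
P₁V₁ = 9563 J, P₂V₂ = 4571 J.
W = (9563 − 4571) / 0.6667 = 7488 J.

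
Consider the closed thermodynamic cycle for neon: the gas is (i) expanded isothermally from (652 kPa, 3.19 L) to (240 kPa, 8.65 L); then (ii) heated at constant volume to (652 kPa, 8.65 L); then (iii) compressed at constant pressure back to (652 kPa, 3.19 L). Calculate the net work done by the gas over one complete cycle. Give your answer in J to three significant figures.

Leg (i): W = PᵢVᵢ ln(V_f/Vᵢ) = (2080) ln(8.65/3.19) = 2075 J.
Leg (ii): W = 0.
Leg (iii): W = PΔV = (652)(3.19 − 8.65) = -3560 J.
W_net = 2075 − 3560 = -1485 J.

W_net ≈ -1490 J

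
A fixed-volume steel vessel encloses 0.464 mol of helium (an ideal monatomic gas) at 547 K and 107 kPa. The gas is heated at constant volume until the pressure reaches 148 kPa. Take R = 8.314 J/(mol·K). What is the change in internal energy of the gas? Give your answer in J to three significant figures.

Constant volume ⇒ W = 0, so Q = ΔU = nCᵥΔT with Cᵥ = 3R/2 = 12.47 J/(mol·K).
At constant V, T₂/T₁ = P₂/P₁ ⇒ ΔT = T₁(P₂/P₁ − 1) = 547·(148/107 − 1) = 209.6 K.
ΔU = (0.464)(12.47)(209.6) = 1213 J.

ΔU ≈ 1210 J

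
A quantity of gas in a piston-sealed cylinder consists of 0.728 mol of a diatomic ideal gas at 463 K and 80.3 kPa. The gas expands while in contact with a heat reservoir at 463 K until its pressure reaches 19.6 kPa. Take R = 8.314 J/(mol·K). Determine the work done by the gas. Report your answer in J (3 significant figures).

W ≈ 3950 J

Isothermal process: W = nRT ln(V₂/V₁) = nRT ln(P₁/P₂).
W = (0.728)(8.314)(463) × ln(80.3/19.6)
  = 2802 × ln(4.097) = 2802 × 1.41
W_by_gas = 3952 J.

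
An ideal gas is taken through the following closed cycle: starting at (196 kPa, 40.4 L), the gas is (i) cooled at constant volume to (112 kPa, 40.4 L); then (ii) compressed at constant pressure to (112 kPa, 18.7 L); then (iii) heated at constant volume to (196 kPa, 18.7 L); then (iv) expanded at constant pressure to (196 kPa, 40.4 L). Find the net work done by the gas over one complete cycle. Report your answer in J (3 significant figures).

Constant-volume legs do no work.
W(ii) = (112)(18.7 − 40.4) = -2430 J; W(iv) = (196)(40.4 − 18.7) = 4253 J.
W_net = -2430 + 4253 = 1823 J (the clockwise enclosed area).

W_net ≈ 1820 J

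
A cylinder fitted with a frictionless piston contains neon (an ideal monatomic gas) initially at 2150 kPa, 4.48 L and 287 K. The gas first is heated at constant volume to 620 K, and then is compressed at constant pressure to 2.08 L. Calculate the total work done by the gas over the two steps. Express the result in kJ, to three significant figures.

Step 1 (isochoric): W = 0 (constant volume).
After step 1: P = 4645 kPa (V unchanged).
Step 2 (isobaric): W = PΔV = (4645 kPa)(2.08 − 4.48 L) = -11147 J.
W_total = 0 − 11147 = -11147 J.

W_total ≈ -11.1 kJ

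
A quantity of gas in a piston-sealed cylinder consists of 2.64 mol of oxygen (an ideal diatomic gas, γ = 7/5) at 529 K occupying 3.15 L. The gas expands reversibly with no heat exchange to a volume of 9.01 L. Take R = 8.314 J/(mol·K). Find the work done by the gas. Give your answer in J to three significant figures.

W ≈ 9960 J

Adiabatic: TV^(γ−1) = const with γ = 7/5.
T₂ = T₁ (V₁/V₂)^(γ−1) = 529 × (3.15/9.01)^0.4 = 529 × 0.6568 = 347.4 K.
W_by = nCᵥ(T₁ − T₂) = (2.64)(20.79)(529 − 347.4) = 9962 J.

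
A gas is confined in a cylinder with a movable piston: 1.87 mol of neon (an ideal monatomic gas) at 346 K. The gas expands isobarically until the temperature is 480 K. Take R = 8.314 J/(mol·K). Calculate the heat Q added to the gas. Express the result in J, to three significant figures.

Q ≈ 5210 J

Isobaric: W = nRΔT = (1.87)(8.314)(134) = 2083 J.
ΔU = nCᵥΔT with Cᵥ = 3R/2: ΔU = (1.87)(12.47)(134) = 3125 J.
Q = ΔU + W = 3125 + 2083 = 5208 J.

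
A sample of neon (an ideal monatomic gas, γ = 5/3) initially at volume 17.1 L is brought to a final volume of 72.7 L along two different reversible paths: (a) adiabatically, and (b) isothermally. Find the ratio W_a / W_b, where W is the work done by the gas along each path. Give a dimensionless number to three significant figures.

W_a / W_b ≈ 0.642

Path (a) adiabatic: W = P₁V₁(1 − (V₁/V₂)^(γ−1))/(γ−1) → W_a/(P₁V₁) = 0.9284.
Path (b) isothermal: W = P₁V₁ ln(V₂/V₁) → W_b/(P₁V₁) = 1.447.
W_a / W_b = 0.9284 / 1.447 = 0.6415.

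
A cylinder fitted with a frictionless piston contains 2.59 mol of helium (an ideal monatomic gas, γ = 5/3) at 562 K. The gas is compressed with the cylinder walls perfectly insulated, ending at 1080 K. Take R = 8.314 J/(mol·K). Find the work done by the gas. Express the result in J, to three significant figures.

W ≈ -16700 J

Adiabatic ⇒ Q = 0, so W_by = −ΔU = nCᵥ(T₁ − T₂).
Cᵥ = 3R/2 = 12.47 J/(mol·K).
W = (2.59)(12.47)(562 − 1080) = -16731 J.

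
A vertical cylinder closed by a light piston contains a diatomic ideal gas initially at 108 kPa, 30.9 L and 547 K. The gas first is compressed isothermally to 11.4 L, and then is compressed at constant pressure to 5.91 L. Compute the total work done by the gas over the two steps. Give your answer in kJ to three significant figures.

Step 1 (isothermal): W = P₁V₁ ln(V₂/V₁) = (3337) ln(11.4/30.9) = -3328 J.
After step 1: P = 292.7 kPa, V = 11.4 L, T = 547 K.
Step 2 (isobaric): W = PΔV = (292.7 kPa)(5.91 − 11.4 L) = -1607 J.
W_total = -3328 − 1607 = -4935 J.

W_total ≈ -4.93 kJ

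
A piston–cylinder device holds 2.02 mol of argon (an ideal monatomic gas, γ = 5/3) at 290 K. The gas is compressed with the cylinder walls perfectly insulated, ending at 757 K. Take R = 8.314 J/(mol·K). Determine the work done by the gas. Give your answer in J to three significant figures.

W ≈ -11800 J

Adiabatic ⇒ Q = 0, so W_by = −ΔU = nCᵥ(T₁ − T₂).
Cᵥ = 3R/2 = 12.47 J/(mol·K).
W = (2.02)(12.47)(290 − 757) = -11764 J.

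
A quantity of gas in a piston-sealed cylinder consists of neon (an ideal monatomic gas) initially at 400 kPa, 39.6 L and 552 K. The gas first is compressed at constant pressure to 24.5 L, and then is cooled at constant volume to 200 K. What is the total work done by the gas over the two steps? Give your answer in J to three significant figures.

W_total ≈ -6040 J

Step 1 (isobaric): W = PΔV = (400 kPa)(24.5 − 39.6 L) = -6040 J.
Step 2 (isochoric): W = 0 (constant volume).
W_total = -6040 + 0 = -6040 J.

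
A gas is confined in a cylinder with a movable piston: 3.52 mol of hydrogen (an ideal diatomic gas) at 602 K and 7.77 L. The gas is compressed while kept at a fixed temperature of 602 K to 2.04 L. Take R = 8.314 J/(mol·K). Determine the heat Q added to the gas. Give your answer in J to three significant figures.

Isothermal ⇒ ΔU = 0, so Q = W = nRT ln(V₂/V₁).
Q = (3.52)(8.314)(602) ln(2.04/7.77) = 17618 × -1.337 = -23561 J.

Q ≈ -23600 J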